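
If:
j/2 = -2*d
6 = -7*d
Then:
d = -6/7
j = 24/7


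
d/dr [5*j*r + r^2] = 5*j + 2*r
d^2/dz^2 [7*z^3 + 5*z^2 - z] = 42*z + 10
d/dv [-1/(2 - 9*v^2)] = -18*v/(9*v^2 - 2)^2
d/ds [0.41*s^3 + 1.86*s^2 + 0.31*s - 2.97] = 1.23*s^2 + 3.72*s + 0.31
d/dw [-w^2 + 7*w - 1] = 7 - 2*w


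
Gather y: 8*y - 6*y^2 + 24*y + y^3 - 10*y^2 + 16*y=y^3 - 16*y^2 + 48*y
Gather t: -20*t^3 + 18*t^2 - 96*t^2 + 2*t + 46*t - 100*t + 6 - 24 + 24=-20*t^3 - 78*t^2 - 52*t + 6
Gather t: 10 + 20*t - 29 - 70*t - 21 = -50*t - 40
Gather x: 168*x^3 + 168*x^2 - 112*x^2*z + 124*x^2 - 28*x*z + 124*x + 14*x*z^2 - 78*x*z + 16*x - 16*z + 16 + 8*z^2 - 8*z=168*x^3 + x^2*(292 - 112*z) + x*(14*z^2 - 106*z + 140) + 8*z^2 - 24*z + 16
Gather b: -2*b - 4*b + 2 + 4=6 - 6*b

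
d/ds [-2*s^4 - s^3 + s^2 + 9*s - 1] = -8*s^3 - 3*s^2 + 2*s + 9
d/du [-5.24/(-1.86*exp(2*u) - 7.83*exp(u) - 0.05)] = (-19.4928*exp(u) - 41.0292)*exp(u)/(1.86*exp(2*u) + 7.83*exp(u) + 0.05)^2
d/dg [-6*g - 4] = -6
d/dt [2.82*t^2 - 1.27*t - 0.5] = 5.64*t - 1.27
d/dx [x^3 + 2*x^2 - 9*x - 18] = 3*x^2 + 4*x - 9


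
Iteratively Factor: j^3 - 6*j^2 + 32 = (j - 4)*(j^2 - 2*j - 8) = (j - 4)*(j + 2)*(j - 4)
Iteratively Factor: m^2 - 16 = (m - 4)*(m + 4)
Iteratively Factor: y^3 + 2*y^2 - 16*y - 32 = (y + 2)*(y^2 - 16) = (y - 4)*(y + 2)*(y + 4)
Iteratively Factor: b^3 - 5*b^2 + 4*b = (b)*(b^2 - 5*b + 4) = b*(b - 4)*(b - 1)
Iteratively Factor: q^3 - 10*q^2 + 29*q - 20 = (q - 1)*(q^2 - 9*q + 20) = (q - 5)*(q - 1)*(q - 4)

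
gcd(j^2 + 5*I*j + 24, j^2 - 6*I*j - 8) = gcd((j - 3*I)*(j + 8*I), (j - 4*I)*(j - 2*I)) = 1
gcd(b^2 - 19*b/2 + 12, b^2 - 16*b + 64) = b - 8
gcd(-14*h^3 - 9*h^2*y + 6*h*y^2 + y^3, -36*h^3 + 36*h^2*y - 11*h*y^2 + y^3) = -2*h + y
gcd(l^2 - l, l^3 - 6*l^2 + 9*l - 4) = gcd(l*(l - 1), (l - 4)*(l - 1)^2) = l - 1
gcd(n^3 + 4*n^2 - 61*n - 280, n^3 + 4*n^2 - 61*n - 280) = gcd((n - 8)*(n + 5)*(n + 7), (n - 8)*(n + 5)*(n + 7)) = n^3 + 4*n^2 - 61*n - 280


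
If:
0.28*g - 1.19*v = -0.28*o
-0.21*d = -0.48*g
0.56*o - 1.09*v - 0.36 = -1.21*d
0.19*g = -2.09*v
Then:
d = 0.39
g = 0.17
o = -0.24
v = -0.02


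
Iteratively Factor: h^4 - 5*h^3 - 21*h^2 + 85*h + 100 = (h - 5)*(h^3 - 21*h - 20) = (h - 5)*(h + 4)*(h^2 - 4*h - 5) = (h - 5)^2*(h + 4)*(h + 1)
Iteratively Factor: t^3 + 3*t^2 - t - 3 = (t + 3)*(t^2 - 1) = (t - 1)*(t + 3)*(t + 1)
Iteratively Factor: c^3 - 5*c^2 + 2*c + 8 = (c + 1)*(c^2 - 6*c + 8) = (c - 4)*(c + 1)*(c - 2)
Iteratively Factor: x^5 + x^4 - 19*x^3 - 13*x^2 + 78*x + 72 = (x + 2)*(x^4 - x^3 - 17*x^2 + 21*x + 36) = (x + 1)*(x + 2)*(x^3 - 2*x^2 - 15*x + 36) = (x - 3)*(x + 1)*(x + 2)*(x^2 + x - 12) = (x - 3)^2*(x + 1)*(x + 2)*(x + 4)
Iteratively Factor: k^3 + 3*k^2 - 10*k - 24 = (k - 3)*(k^2 + 6*k + 8) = (k - 3)*(k + 4)*(k + 2)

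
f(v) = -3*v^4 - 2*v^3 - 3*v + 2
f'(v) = -12*v^3 - 6*v^2 - 3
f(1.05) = -7.11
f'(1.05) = -23.51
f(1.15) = -9.74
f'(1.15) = -29.19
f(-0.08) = 2.24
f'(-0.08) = -3.03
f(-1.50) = -1.94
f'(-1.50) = 24.00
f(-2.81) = -132.24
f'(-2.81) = 215.88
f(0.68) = -1.31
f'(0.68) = -9.55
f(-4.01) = -632.72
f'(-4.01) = 674.29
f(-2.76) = -121.75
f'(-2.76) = 203.59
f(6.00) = -4336.00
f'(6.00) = -2811.00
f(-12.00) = -58714.00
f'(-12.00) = 19869.00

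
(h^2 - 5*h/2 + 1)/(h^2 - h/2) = (h - 2)/h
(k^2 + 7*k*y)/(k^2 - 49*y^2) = k/(k - 7*y)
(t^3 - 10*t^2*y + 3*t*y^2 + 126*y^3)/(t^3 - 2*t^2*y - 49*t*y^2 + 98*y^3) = (-t^2 + 3*t*y + 18*y^2)/(-t^2 - 5*t*y + 14*y^2)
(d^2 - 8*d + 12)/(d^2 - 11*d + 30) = (d - 2)/(d - 5)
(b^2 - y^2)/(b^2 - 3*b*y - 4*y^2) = (-b + y)/(-b + 4*y)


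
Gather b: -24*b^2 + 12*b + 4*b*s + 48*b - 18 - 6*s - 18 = -24*b^2 + b*(4*s + 60) - 6*s - 36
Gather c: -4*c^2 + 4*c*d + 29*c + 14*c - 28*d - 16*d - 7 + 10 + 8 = -4*c^2 + c*(4*d + 43) - 44*d + 11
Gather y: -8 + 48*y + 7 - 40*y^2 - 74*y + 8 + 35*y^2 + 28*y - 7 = -5*y^2 + 2*y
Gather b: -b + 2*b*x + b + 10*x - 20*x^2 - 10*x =2*b*x - 20*x^2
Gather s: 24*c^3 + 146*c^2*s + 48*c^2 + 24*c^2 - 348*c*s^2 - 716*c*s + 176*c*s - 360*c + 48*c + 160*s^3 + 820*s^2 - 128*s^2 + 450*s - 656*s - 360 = 24*c^3 + 72*c^2 - 312*c + 160*s^3 + s^2*(692 - 348*c) + s*(146*c^2 - 540*c - 206) - 360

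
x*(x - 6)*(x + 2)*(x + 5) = x^4 + x^3 - 32*x^2 - 60*x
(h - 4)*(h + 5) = h^2 + h - 20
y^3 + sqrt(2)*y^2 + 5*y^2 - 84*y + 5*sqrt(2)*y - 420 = (y + 5)*(y - 6*sqrt(2))*(y + 7*sqrt(2))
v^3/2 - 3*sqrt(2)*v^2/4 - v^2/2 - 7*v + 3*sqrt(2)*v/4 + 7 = (v/2 + sqrt(2))*(v - 1)*(v - 7*sqrt(2)/2)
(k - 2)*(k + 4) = k^2 + 2*k - 8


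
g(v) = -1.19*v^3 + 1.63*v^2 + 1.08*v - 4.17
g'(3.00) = -21.27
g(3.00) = -18.39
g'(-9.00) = -317.43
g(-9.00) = 985.65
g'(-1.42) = -10.75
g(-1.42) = 0.99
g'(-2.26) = -24.52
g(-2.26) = 15.45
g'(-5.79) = -137.48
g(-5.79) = 275.21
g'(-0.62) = -2.31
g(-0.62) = -3.93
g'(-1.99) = -19.54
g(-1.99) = 9.51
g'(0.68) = 1.65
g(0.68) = -3.06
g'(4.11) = -45.83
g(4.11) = -54.81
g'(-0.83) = -4.09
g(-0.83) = -3.26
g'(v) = -3.57*v^2 + 3.26*v + 1.08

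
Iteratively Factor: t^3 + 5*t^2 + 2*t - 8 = (t + 2)*(t^2 + 3*t - 4) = (t + 2)*(t + 4)*(t - 1)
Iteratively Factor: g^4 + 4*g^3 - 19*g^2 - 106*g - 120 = (g + 4)*(g^3 - 19*g - 30) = (g - 5)*(g + 4)*(g^2 + 5*g + 6) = (g - 5)*(g + 3)*(g + 4)*(g + 2)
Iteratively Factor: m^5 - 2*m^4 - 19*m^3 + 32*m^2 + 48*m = (m + 4)*(m^4 - 6*m^3 + 5*m^2 + 12*m) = (m - 4)*(m + 4)*(m^3 - 2*m^2 - 3*m) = m*(m - 4)*(m + 4)*(m^2 - 2*m - 3) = m*(m - 4)*(m - 3)*(m + 4)*(m + 1)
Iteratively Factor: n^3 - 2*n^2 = (n)*(n^2 - 2*n) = n*(n - 2)*(n)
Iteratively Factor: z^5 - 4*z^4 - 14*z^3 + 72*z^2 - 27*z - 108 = (z - 3)*(z^4 - z^3 - 17*z^2 + 21*z + 36) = (z - 3)*(z + 4)*(z^3 - 5*z^2 + 3*z + 9) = (z - 3)^2*(z + 4)*(z^2 - 2*z - 3) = (z - 3)^2*(z + 1)*(z + 4)*(z - 3)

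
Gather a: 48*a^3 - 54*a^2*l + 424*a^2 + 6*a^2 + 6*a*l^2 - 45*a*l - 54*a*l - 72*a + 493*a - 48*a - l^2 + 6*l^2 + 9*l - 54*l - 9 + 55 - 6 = 48*a^3 + a^2*(430 - 54*l) + a*(6*l^2 - 99*l + 373) + 5*l^2 - 45*l + 40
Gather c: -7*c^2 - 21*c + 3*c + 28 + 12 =-7*c^2 - 18*c + 40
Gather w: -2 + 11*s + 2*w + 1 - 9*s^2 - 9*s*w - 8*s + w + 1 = -9*s^2 + 3*s + w*(3 - 9*s)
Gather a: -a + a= 0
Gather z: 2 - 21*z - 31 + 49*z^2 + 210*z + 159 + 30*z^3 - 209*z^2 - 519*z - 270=30*z^3 - 160*z^2 - 330*z - 140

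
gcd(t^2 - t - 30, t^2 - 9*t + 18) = t - 6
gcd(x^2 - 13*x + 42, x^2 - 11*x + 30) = x - 6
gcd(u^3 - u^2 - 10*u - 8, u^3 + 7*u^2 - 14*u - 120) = u - 4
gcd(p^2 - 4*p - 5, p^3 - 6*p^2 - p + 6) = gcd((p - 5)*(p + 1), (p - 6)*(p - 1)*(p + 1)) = p + 1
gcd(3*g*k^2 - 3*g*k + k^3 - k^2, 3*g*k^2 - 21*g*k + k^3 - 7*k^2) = 3*g*k + k^2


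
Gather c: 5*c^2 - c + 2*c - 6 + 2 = 5*c^2 + c - 4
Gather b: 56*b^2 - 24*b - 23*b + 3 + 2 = 56*b^2 - 47*b + 5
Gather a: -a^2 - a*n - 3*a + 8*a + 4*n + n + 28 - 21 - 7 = -a^2 + a*(5 - n) + 5*n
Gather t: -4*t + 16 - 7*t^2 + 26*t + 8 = -7*t^2 + 22*t + 24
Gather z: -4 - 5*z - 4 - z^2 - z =-z^2 - 6*z - 8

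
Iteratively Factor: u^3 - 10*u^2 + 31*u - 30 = (u - 3)*(u^2 - 7*u + 10) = (u - 5)*(u - 3)*(u - 2)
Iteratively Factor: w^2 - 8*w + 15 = (w - 5)*(w - 3)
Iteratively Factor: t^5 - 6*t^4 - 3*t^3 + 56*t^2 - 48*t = (t - 4)*(t^4 - 2*t^3 - 11*t^2 + 12*t) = t*(t - 4)*(t^3 - 2*t^2 - 11*t + 12) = t*(t - 4)*(t - 1)*(t^2 - t - 12) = t*(t - 4)*(t - 1)*(t + 3)*(t - 4)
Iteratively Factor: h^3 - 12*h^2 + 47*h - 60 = (h - 5)*(h^2 - 7*h + 12) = (h - 5)*(h - 3)*(h - 4)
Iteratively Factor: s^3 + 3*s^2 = (s)*(s^2 + 3*s) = s*(s + 3)*(s)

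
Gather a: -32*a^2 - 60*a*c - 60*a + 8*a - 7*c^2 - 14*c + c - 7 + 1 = -32*a^2 + a*(-60*c - 52) - 7*c^2 - 13*c - 6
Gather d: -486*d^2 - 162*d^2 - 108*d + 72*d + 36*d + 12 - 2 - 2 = 8 - 648*d^2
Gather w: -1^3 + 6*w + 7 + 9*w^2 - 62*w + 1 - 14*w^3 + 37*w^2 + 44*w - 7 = -14*w^3 + 46*w^2 - 12*w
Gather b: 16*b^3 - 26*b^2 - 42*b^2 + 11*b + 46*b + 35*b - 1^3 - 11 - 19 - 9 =16*b^3 - 68*b^2 + 92*b - 40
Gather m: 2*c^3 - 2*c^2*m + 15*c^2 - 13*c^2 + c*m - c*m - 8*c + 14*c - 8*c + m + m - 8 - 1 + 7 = 2*c^3 + 2*c^2 - 2*c + m*(2 - 2*c^2) - 2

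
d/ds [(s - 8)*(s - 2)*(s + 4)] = 3*s^2 - 12*s - 24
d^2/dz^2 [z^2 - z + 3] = 2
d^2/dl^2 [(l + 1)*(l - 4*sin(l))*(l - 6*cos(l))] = 4*l^2*sin(l) + 6*l^2*cos(l) + 28*l*sin(l) - 48*l*sin(2*l) - 10*l*cos(l) + 6*l + 4*sin(l) - 20*cos(l) + 48*sqrt(2)*cos(2*l + pi/4) + 2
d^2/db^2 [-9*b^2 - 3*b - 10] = -18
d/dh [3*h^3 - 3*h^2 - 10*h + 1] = 9*h^2 - 6*h - 10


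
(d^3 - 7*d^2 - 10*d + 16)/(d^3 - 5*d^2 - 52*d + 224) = (d^2 + d - 2)/(d^2 + 3*d - 28)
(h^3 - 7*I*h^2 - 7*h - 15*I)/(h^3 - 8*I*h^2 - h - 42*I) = (h^2 - 4*I*h + 5)/(h^2 - 5*I*h + 14)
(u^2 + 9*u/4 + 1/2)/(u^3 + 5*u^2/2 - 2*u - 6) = (4*u + 1)/(2*(2*u^2 + u - 6))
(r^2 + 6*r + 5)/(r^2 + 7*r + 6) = (r + 5)/(r + 6)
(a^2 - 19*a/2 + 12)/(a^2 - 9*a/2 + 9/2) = (a - 8)/(a - 3)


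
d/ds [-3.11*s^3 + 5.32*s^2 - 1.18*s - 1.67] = -9.33*s^2 + 10.64*s - 1.18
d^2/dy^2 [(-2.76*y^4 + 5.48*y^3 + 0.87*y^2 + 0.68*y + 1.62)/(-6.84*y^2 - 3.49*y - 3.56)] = (258.256512*y^6 + 395.313696*y^5 + 604.94508*y^4 + 659.956159999999*y^3 - 316.411584*y^2 - 549.390288*y + 34.276892)/(320.013504*y^6 + 489.845232*y^5 + 749.60586*y^4 + 552.405925*y^3 + 390.14574*y^2 + 132.692592*y + 45.118016)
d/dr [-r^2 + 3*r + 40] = 3 - 2*r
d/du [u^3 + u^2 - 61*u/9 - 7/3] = 3*u^2 + 2*u - 61/9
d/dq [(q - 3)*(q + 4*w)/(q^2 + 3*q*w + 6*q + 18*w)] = (-(q - 3)*(q + 4*w)*(2*q + 3*w + 6) + (2*q + 4*w - 3)*(q^2 + 3*q*w + 6*q + 18*w))/(q^2 + 3*q*w + 6*q + 18*w)^2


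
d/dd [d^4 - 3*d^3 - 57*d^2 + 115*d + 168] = 4*d^3 - 9*d^2 - 114*d + 115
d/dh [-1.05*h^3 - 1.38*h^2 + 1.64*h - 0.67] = -3.15*h^2 - 2.76*h + 1.64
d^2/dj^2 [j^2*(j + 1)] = 6*j + 2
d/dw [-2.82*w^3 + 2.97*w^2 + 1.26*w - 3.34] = -8.46*w^2 + 5.94*w + 1.26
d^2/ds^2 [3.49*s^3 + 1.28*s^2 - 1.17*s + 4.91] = 20.94*s + 2.56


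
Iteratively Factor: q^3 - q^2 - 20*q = (q)*(q^2 - q - 20) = q*(q - 5)*(q + 4)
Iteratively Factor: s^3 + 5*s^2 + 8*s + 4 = (s + 2)*(s^2 + 3*s + 2) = (s + 2)^2*(s + 1)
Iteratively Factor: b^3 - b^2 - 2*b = (b - 2)*(b^2 + b) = (b - 2)*(b + 1)*(b)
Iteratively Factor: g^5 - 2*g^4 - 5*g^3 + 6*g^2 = (g)*(g^4 - 2*g^3 - 5*g^2 + 6*g) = g*(g - 3)*(g^3 + g^2 - 2*g) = g*(g - 3)*(g - 1)*(g^2 + 2*g) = g*(g - 3)*(g - 1)*(g + 2)*(g)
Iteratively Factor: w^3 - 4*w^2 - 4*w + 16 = (w - 4)*(w^2 - 4) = (w - 4)*(w + 2)*(w - 2)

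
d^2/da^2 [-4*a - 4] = 0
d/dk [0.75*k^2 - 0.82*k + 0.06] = 1.5*k - 0.82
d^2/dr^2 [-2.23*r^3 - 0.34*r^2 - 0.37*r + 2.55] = -13.38*r - 0.68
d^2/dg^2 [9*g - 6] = 0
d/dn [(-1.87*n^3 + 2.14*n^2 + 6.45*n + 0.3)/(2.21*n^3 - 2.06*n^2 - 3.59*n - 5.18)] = (-0.877200000000002*n^4 - 15.0824*n^3 + 32.6752*n^2 - 20.9344*n - 32.334)/(4.8841*n^6 - 9.1052*n^5 - 11.6242*n^4 - 8.1048*n^3 + 34.2297*n^2 + 37.1924*n + 26.8324)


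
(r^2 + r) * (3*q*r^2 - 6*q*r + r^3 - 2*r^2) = 3*q*r^4 - 3*q*r^3 - 6*q*r^2 + r^5 - r^4 - 2*r^3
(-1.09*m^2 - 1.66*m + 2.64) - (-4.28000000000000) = -1.09*m^2 - 1.66*m + 6.92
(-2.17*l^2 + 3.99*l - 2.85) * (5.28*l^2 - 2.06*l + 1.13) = -11.4576*l^4 + 25.5374*l^3 - 25.7195*l^2 + 10.3797*l - 3.2205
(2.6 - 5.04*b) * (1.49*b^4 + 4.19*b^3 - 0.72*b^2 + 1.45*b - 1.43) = -7.5096*b^5 - 17.2436*b^4 + 14.5228*b^3 - 9.18*b^2 + 10.9772*b - 3.718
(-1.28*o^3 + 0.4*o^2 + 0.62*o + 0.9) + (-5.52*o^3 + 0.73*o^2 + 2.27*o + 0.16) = -6.8*o^3 + 1.13*o^2 + 2.89*o + 1.06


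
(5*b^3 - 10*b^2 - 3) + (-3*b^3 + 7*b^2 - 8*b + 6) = 2*b^3 - 3*b^2 - 8*b + 3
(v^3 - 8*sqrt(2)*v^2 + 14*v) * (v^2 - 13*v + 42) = v^5 - 13*v^4 - 8*sqrt(2)*v^4 + 56*v^3 + 104*sqrt(2)*v^3 - 336*sqrt(2)*v^2 - 182*v^2 + 588*v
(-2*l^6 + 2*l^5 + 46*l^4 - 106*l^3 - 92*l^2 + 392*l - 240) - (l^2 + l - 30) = -2*l^6 + 2*l^5 + 46*l^4 - 106*l^3 - 93*l^2 + 391*l - 210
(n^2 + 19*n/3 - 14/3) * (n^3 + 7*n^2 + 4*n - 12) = n^5 + 40*n^4/3 + 131*n^3/3 - 58*n^2/3 - 284*n/3 + 56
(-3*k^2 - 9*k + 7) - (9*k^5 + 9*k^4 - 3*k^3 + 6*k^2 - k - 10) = -9*k^5 - 9*k^4 + 3*k^3 - 9*k^2 - 8*k + 17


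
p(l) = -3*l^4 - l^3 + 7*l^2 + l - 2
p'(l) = -12*l^3 - 3*l^2 + 14*l + 1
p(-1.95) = -13.29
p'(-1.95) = 51.27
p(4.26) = -936.02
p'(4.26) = -921.51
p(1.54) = -4.38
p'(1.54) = -28.38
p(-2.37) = -46.39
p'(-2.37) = 110.71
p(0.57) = 0.34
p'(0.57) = 5.78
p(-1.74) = -4.78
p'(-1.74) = 30.77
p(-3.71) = -426.65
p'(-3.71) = 520.55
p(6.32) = -4754.71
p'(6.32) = -3059.58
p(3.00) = -206.00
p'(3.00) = -308.00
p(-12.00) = -59486.00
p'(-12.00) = 20137.00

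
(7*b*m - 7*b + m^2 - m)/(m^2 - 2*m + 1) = (7*b + m)/(m - 1)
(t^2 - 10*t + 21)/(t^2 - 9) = (t - 7)/(t + 3)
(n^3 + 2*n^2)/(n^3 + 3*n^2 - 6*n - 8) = n^2*(n + 2)/(n^3 + 3*n^2 - 6*n - 8)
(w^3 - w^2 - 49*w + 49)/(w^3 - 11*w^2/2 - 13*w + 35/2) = 2*(w + 7)/(2*w + 5)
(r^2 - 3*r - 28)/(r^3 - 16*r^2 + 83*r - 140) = (r + 4)/(r^2 - 9*r + 20)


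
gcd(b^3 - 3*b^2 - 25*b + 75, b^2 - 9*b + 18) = b - 3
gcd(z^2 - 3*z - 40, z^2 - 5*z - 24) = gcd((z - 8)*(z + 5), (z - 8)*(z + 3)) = z - 8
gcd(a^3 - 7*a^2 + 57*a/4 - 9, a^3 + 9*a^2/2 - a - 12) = a - 3/2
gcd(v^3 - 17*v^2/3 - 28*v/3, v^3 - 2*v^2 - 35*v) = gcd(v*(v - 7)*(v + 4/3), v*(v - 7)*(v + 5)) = v^2 - 7*v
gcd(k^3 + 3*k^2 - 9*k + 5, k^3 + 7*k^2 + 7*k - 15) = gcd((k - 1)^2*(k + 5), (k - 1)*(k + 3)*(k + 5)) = k^2 + 4*k - 5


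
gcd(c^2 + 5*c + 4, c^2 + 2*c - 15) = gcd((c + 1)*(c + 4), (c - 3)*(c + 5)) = 1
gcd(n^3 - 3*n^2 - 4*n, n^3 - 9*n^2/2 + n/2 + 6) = n^2 - 3*n - 4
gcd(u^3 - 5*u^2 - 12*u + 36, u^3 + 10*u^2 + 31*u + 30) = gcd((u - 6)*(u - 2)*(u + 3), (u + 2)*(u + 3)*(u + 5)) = u + 3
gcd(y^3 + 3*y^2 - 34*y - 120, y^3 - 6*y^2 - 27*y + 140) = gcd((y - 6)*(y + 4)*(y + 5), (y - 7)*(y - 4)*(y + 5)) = y + 5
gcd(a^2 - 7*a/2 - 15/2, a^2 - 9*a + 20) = a - 5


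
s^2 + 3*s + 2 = (s + 1)*(s + 2)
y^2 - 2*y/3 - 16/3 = (y - 8/3)*(y + 2)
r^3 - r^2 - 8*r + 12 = (r - 2)^2*(r + 3)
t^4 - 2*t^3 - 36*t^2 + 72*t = t*(t - 6)*(t - 2)*(t + 6)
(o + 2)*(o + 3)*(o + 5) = o^3 + 10*o^2 + 31*o + 30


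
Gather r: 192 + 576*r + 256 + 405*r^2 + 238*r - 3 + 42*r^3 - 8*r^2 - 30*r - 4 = 42*r^3 + 397*r^2 + 784*r + 441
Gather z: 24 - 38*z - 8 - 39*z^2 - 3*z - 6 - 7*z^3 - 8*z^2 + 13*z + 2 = -7*z^3 - 47*z^2 - 28*z + 12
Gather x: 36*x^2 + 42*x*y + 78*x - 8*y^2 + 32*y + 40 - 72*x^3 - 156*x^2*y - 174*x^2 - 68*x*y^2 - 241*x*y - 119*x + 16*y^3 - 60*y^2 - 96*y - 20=-72*x^3 + x^2*(-156*y - 138) + x*(-68*y^2 - 199*y - 41) + 16*y^3 - 68*y^2 - 64*y + 20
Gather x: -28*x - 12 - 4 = -28*x - 16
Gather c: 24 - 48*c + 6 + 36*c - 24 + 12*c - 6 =0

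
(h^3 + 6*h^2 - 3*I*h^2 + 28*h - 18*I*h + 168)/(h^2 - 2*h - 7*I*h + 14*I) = (h^2 + h*(6 + 4*I) + 24*I)/(h - 2)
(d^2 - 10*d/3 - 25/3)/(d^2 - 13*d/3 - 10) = (d - 5)/(d - 6)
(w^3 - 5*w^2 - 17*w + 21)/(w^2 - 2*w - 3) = (-w^3 + 5*w^2 + 17*w - 21)/(-w^2 + 2*w + 3)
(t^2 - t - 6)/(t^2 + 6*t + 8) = (t - 3)/(t + 4)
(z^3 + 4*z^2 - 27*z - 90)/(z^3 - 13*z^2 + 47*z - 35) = (z^2 + 9*z + 18)/(z^2 - 8*z + 7)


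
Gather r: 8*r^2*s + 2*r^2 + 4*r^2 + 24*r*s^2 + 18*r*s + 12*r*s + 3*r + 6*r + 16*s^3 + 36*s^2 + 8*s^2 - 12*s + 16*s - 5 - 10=r^2*(8*s + 6) + r*(24*s^2 + 30*s + 9) + 16*s^3 + 44*s^2 + 4*s - 15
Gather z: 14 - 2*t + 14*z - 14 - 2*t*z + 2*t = z*(14 - 2*t)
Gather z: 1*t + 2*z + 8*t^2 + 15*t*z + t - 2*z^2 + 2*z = 8*t^2 + 2*t - 2*z^2 + z*(15*t + 4)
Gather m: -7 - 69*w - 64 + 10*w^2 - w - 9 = 10*w^2 - 70*w - 80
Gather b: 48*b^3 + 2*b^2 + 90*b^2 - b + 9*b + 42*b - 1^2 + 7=48*b^3 + 92*b^2 + 50*b + 6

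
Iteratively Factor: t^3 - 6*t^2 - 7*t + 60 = (t - 4)*(t^2 - 2*t - 15) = (t - 5)*(t - 4)*(t + 3)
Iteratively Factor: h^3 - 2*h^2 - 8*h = (h - 4)*(h^2 + 2*h) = h*(h - 4)*(h + 2)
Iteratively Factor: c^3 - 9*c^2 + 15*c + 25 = (c - 5)*(c^2 - 4*c - 5) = (c - 5)*(c + 1)*(c - 5)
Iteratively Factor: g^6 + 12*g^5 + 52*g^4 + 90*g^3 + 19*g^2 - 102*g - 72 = (g + 3)*(g^5 + 9*g^4 + 25*g^3 + 15*g^2 - 26*g - 24) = (g + 2)*(g + 3)*(g^4 + 7*g^3 + 11*g^2 - 7*g - 12) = (g - 1)*(g + 2)*(g + 3)*(g^3 + 8*g^2 + 19*g + 12) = (g - 1)*(g + 1)*(g + 2)*(g + 3)*(g^2 + 7*g + 12) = (g - 1)*(g + 1)*(g + 2)*(g + 3)^2*(g + 4)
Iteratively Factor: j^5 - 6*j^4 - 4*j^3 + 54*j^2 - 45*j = (j - 5)*(j^4 - j^3 - 9*j^2 + 9*j) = (j - 5)*(j - 3)*(j^3 + 2*j^2 - 3*j) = (j - 5)*(j - 3)*(j + 3)*(j^2 - j) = (j - 5)*(j - 3)*(j - 1)*(j + 3)*(j)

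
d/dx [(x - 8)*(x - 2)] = 2*x - 10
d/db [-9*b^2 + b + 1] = 1 - 18*b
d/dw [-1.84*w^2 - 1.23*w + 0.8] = -3.68*w - 1.23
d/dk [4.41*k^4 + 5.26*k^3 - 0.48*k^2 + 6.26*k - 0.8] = 17.64*k^3 + 15.78*k^2 - 0.96*k + 6.26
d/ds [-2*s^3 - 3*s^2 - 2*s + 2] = -6*s^2 - 6*s - 2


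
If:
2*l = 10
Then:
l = 5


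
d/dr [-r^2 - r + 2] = -2*r - 1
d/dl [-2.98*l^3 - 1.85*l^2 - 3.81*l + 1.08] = -8.94*l^2 - 3.7*l - 3.81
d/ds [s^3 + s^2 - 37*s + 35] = 3*s^2 + 2*s - 37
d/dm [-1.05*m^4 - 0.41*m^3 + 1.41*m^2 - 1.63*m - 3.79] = -4.2*m^3 - 1.23*m^2 + 2.82*m - 1.63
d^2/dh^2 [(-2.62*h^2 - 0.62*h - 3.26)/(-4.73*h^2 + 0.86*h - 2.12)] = (49.057668*h^3 + 279.980052*h^2 - 116.86884*h - 34.746336)/(105.823817*h^6 - 57.722082*h^5 + 152.786568*h^4 - 52.378472*h^3 + 68.479392*h^2 - 11.595552*h + 9.528128)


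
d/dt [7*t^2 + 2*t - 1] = 14*t + 2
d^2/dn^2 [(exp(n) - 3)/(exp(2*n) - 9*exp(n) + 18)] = (exp(n) + 6)*exp(n)/(exp(3*n) - 18*exp(2*n) + 108*exp(n) - 216)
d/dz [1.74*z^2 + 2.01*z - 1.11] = 3.48*z + 2.01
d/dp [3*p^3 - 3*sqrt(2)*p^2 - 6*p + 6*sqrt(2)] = 9*p^2 - 6*sqrt(2)*p - 6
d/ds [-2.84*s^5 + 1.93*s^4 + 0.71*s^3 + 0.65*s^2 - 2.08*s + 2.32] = -14.2*s^4 + 7.72*s^3 + 2.13*s^2 + 1.3*s - 2.08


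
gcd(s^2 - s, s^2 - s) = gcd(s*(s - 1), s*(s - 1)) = s^2 - s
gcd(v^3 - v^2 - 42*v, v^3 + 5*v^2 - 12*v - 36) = v + 6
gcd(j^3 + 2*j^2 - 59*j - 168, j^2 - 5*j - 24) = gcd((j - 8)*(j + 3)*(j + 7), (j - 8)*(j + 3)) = j^2 - 5*j - 24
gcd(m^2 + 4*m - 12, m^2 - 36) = m + 6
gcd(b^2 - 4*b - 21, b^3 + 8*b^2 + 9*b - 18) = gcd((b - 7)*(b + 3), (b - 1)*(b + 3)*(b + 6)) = b + 3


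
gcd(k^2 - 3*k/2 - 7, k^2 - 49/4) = k - 7/2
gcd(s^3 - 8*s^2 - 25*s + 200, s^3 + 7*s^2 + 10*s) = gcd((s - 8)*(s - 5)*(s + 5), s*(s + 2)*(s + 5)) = s + 5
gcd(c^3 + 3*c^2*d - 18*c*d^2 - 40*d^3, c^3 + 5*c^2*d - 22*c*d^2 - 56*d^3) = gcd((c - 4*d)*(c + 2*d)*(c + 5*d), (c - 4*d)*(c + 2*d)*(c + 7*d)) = c^2 - 2*c*d - 8*d^2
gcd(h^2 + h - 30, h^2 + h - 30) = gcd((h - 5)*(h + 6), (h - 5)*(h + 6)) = h^2 + h - 30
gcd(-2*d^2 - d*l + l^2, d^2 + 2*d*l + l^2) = d + l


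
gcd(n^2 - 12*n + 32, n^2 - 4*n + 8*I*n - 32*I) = n - 4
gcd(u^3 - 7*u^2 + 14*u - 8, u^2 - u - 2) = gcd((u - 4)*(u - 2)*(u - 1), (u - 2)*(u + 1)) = u - 2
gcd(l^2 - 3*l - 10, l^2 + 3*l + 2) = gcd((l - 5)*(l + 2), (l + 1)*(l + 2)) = l + 2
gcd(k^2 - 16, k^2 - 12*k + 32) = k - 4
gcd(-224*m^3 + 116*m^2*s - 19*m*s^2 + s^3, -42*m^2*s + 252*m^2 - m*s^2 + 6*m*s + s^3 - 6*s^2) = -7*m + s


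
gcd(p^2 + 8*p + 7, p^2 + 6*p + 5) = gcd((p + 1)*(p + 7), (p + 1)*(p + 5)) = p + 1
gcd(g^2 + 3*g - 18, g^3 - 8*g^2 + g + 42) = g - 3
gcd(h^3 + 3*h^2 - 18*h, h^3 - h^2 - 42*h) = h^2 + 6*h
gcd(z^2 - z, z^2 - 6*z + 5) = z - 1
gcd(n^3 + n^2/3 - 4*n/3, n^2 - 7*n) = n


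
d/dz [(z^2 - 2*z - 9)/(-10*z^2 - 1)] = 2*(-10*z^2 - 91*z + 1)/(100*z^4 + 20*z^2 + 1)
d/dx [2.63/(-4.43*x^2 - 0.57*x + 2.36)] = (23.3018*x + 1.4991)/(4.43*x^2 + 0.57*x - 2.36)^2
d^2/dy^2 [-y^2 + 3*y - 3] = -2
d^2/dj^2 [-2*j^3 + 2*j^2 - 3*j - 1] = 4 - 12*j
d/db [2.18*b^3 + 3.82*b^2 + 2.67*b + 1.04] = 6.54*b^2 + 7.64*b + 2.67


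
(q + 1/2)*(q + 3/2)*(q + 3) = q^3 + 5*q^2 + 27*q/4 + 9/4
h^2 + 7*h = h*(h + 7)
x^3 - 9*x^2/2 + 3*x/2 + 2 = (x - 4)*(x - 1)*(x + 1/2)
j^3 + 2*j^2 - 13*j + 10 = (j - 2)*(j - 1)*(j + 5)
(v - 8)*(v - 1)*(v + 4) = v^3 - 5*v^2 - 28*v + 32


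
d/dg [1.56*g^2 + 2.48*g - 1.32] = 3.12*g + 2.48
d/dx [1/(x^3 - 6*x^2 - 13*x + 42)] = (-3*x^2 + 12*x + 13)/(x^3 - 6*x^2 - 13*x + 42)^2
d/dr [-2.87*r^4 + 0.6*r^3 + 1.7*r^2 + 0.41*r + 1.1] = -11.48*r^3 + 1.8*r^2 + 3.4*r + 0.41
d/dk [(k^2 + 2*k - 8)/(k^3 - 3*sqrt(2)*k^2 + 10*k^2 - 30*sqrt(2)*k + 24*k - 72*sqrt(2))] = (-k^2 + 4*k - 24*sqrt(2) + 12)/(k^4 - 6*sqrt(2)*k^3 + 12*k^3 - 72*sqrt(2)*k^2 + 54*k^2 - 216*sqrt(2)*k + 216*k + 648)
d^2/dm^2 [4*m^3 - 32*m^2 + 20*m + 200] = 24*m - 64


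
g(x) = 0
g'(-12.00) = 0.00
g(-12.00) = 0.00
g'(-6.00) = 0.00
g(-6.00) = 0.00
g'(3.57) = 0.00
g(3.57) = 0.00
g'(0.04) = 0.00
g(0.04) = 0.00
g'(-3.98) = 0.00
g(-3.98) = 0.00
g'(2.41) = 0.00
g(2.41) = 0.00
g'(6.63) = 0.00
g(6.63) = 0.00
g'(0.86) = 0.00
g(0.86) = 0.00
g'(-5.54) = 0.00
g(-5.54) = 0.00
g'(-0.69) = 0.00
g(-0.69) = 0.00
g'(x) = 0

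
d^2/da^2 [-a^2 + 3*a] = -2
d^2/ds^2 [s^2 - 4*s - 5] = 2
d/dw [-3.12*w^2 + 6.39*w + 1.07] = 6.39 - 6.24*w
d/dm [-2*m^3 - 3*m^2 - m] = -6*m^2 - 6*m - 1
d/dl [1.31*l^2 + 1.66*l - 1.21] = 2.62*l + 1.66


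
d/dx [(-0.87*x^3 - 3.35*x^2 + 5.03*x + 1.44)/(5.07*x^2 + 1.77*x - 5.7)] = (-4.4109*x^4 - 3.0798*x^3 - 16.5546*x^2 + 23.5884*x - 31.2198)/(25.7049*x^4 + 17.9478*x^3 - 54.6651*x^2 - 20.178*x + 32.49)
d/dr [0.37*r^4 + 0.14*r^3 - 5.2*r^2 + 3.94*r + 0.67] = 1.48*r^3 + 0.42*r^2 - 10.4*r + 3.94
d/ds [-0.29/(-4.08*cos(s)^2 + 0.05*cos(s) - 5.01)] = (2.3664*cos(s) - 0.0145)*sin(s)/(4.08*cos(s)^2 - 0.05*cos(s) + 5.01)^2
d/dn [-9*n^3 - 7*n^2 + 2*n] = -27*n^2 - 14*n + 2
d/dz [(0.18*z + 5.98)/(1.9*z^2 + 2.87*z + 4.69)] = (0.342*z^2 + 0.5166*z - (0.18*z + 5.98)*(3.8*z + 2.87) + 0.8442)/(1.9*z^2 + 2.87*z + 4.69)^2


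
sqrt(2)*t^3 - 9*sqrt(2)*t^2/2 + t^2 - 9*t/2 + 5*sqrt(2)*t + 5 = (t - 5/2)*(t - 2)*(sqrt(2)*t + 1)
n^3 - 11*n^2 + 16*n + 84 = (n - 7)*(n - 6)*(n + 2)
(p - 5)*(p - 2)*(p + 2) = p^3 - 5*p^2 - 4*p + 20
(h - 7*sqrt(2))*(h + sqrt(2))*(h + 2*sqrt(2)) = h^3 - 4*sqrt(2)*h^2 - 38*h - 28*sqrt(2)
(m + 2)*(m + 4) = m^2 + 6*m + 8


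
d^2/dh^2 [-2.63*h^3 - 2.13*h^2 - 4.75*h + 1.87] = -15.78*h - 4.26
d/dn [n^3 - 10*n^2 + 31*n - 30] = 3*n^2 - 20*n + 31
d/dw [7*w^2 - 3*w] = 14*w - 3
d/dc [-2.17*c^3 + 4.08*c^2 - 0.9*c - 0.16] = -6.51*c^2 + 8.16*c - 0.9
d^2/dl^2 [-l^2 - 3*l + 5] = -2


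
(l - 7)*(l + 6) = l^2 - l - 42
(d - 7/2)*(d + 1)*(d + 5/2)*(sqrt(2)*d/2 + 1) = sqrt(2)*d^4/2 + d^3 - 39*sqrt(2)*d^2/8 - 39*d/4 - 35*sqrt(2)*d/8 - 35/4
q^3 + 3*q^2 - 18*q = q*(q - 3)*(q + 6)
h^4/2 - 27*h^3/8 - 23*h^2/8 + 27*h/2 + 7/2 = (h/2 + 1)*(h - 7)*(h - 2)*(h + 1/4)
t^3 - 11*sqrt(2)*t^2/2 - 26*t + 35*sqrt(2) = (t - 7*sqrt(2))*(t - sqrt(2))*(t + 5*sqrt(2)/2)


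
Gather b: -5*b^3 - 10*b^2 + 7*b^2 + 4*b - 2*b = -5*b^3 - 3*b^2 + 2*b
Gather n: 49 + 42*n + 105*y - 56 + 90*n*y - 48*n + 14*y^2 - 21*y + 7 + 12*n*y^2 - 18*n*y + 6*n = n*(12*y^2 + 72*y) + 14*y^2 + 84*y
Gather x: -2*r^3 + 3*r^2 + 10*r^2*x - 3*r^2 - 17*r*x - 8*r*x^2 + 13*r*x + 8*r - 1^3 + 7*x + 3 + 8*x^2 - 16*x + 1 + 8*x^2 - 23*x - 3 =-2*r^3 + 8*r + x^2*(16 - 8*r) + x*(10*r^2 - 4*r - 32)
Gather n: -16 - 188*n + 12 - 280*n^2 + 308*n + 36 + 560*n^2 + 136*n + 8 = 280*n^2 + 256*n + 40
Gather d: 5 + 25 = 30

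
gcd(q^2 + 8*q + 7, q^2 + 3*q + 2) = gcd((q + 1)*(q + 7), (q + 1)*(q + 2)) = q + 1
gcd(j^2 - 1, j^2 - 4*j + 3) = j - 1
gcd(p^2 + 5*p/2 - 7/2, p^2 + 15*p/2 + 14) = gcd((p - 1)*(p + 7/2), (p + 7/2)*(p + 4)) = p + 7/2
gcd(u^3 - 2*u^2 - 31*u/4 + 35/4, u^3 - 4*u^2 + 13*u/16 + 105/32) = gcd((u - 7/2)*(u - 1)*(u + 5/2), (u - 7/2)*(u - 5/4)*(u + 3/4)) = u - 7/2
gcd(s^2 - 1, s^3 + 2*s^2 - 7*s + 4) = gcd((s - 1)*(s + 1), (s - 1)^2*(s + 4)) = s - 1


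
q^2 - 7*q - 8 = (q - 8)*(q + 1)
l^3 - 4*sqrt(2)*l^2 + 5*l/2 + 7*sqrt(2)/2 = (l - 7*sqrt(2)/2)*(l - sqrt(2))*(l + sqrt(2)/2)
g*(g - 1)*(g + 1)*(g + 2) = g^4 + 2*g^3 - g^2 - 2*g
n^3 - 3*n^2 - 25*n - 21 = (n - 7)*(n + 1)*(n + 3)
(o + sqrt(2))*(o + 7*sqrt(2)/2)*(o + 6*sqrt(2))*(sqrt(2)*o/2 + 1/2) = sqrt(2)*o^4/2 + 11*o^3 + 143*sqrt(2)*o^2/4 + 145*o/2 + 21*sqrt(2)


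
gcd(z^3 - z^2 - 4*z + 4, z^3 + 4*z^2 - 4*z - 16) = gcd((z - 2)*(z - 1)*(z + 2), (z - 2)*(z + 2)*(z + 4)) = z^2 - 4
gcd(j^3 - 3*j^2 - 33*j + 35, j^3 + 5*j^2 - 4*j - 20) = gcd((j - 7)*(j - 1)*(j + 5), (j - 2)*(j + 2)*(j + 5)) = j + 5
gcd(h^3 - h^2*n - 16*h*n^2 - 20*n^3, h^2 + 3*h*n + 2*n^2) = h + 2*n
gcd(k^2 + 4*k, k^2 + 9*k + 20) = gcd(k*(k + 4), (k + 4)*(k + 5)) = k + 4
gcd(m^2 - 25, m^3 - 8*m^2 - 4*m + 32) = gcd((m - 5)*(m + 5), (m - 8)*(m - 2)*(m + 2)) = 1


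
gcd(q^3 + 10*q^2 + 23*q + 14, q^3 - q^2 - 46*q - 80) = q + 2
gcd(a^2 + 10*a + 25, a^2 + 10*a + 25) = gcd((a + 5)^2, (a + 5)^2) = a^2 + 10*a + 25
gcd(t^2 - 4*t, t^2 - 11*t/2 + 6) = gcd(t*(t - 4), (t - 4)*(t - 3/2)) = t - 4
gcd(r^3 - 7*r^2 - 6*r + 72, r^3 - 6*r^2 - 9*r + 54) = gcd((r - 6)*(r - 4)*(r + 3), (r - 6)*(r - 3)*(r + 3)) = r^2 - 3*r - 18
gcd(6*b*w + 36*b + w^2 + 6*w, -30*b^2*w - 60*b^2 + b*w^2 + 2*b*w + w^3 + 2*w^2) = 6*b + w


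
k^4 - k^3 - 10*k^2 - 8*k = k*(k - 4)*(k + 1)*(k + 2)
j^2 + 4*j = j*(j + 4)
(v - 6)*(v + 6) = v^2 - 36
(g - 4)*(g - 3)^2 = g^3 - 10*g^2 + 33*g - 36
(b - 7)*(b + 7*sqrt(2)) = b^2 - 7*b + 7*sqrt(2)*b - 49*sqrt(2)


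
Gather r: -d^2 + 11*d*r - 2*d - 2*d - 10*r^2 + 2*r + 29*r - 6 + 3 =-d^2 - 4*d - 10*r^2 + r*(11*d + 31) - 3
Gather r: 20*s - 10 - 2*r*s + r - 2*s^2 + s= r*(1 - 2*s) - 2*s^2 + 21*s - 10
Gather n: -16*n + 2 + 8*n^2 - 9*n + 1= 8*n^2 - 25*n + 3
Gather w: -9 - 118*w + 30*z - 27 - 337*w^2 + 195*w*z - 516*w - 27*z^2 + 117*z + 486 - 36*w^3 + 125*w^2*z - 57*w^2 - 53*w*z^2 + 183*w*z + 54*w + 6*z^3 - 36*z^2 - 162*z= -36*w^3 + w^2*(125*z - 394) + w*(-53*z^2 + 378*z - 580) + 6*z^3 - 63*z^2 - 15*z + 450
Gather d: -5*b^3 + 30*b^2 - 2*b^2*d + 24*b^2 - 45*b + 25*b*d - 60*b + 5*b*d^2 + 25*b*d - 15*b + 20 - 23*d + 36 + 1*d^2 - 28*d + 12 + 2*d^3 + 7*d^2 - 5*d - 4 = -5*b^3 + 54*b^2 - 120*b + 2*d^3 + d^2*(5*b + 8) + d*(-2*b^2 + 50*b - 56) + 64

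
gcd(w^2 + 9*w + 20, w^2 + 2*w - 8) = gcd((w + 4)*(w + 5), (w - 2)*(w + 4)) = w + 4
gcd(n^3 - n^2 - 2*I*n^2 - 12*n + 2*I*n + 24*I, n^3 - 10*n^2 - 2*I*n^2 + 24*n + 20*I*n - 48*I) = n^2 + n*(-4 - 2*I) + 8*I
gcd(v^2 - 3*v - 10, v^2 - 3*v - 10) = v^2 - 3*v - 10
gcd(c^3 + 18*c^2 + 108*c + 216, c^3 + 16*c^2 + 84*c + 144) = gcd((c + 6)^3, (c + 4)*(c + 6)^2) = c^2 + 12*c + 36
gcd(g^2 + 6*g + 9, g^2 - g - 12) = g + 3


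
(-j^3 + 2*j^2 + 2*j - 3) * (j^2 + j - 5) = -j^5 + j^4 + 9*j^3 - 11*j^2 - 13*j + 15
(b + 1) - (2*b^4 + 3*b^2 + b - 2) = -2*b^4 - 3*b^2 + 3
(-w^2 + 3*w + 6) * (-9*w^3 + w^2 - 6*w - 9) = 9*w^5 - 28*w^4 - 45*w^3 - 3*w^2 - 63*w - 54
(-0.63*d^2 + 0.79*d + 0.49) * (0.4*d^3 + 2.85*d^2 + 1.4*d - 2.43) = -0.252*d^5 - 1.4795*d^4 + 1.5655*d^3 + 4.0334*d^2 - 1.2337*d - 1.1907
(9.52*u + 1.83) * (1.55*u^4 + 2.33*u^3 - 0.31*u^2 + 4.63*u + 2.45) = 14.756*u^5 + 25.0181*u^4 + 1.3127*u^3 + 43.5103*u^2 + 31.7969*u + 4.4835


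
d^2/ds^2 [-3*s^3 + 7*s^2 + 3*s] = 14 - 18*s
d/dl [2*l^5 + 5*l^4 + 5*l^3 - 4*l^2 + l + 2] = 10*l^4 + 20*l^3 + 15*l^2 - 8*l + 1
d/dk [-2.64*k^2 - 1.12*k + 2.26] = -5.28*k - 1.12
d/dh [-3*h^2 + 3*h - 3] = 3 - 6*h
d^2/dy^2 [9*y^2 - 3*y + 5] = 18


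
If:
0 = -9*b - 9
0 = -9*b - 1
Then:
No Solution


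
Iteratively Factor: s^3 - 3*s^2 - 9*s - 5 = (s - 5)*(s^2 + 2*s + 1) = (s - 5)*(s + 1)*(s + 1)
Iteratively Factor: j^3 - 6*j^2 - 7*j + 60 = (j - 4)*(j^2 - 2*j - 15) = (j - 5)*(j - 4)*(j + 3)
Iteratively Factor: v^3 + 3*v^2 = (v + 3)*(v^2) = v*(v + 3)*(v)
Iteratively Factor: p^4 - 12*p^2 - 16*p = (p + 2)*(p^3 - 2*p^2 - 8*p) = p*(p + 2)*(p^2 - 2*p - 8) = p*(p - 4)*(p + 2)*(p + 2)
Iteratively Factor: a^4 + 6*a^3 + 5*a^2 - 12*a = (a - 1)*(a^3 + 7*a^2 + 12*a) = a*(a - 1)*(a^2 + 7*a + 12) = a*(a - 1)*(a + 4)*(a + 3)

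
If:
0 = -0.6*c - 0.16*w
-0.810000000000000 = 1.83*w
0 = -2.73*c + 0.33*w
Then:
No Solution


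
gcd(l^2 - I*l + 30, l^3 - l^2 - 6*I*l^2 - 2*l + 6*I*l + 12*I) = l - 6*I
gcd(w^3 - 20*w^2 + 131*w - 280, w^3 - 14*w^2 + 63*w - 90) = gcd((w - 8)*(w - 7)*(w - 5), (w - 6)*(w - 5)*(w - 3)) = w - 5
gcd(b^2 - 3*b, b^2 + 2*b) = b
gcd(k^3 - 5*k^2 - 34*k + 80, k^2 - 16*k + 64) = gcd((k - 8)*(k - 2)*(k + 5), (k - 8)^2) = k - 8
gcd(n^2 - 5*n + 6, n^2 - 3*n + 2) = n - 2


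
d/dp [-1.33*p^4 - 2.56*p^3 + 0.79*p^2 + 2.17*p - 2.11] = -5.32*p^3 - 7.68*p^2 + 1.58*p + 2.17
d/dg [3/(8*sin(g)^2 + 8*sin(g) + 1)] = -(24*sin(2*g) + 24*cos(g))/(8*sin(g) - 4*cos(2*g) + 5)^2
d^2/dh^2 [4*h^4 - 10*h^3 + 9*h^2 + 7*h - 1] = 48*h^2 - 60*h + 18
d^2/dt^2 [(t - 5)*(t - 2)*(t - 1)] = 6*t - 16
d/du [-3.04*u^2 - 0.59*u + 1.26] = -6.08*u - 0.59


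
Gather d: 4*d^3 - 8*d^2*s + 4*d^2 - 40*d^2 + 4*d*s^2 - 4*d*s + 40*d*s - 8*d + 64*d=4*d^3 + d^2*(-8*s - 36) + d*(4*s^2 + 36*s + 56)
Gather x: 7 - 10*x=7 - 10*x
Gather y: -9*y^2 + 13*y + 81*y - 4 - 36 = -9*y^2 + 94*y - 40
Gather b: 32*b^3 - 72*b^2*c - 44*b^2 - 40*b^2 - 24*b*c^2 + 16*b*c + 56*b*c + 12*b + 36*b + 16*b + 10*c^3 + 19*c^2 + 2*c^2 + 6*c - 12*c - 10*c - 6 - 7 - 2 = 32*b^3 + b^2*(-72*c - 84) + b*(-24*c^2 + 72*c + 64) + 10*c^3 + 21*c^2 - 16*c - 15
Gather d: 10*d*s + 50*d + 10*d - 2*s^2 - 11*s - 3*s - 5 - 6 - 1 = d*(10*s + 60) - 2*s^2 - 14*s - 12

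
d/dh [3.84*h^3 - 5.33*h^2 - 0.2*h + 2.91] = 11.52*h^2 - 10.66*h - 0.2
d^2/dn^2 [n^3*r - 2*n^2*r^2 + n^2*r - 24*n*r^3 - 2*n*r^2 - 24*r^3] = 2*r*(3*n - 2*r + 1)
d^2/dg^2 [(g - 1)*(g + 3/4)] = 2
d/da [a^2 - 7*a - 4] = 2*a - 7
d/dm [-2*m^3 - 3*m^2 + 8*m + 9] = -6*m^2 - 6*m + 8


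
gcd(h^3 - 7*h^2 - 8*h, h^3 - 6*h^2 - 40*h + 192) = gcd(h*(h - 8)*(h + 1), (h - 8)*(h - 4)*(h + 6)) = h - 8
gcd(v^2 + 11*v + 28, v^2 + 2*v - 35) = v + 7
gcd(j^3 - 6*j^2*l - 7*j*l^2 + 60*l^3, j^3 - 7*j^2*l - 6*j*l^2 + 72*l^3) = j^2 - j*l - 12*l^2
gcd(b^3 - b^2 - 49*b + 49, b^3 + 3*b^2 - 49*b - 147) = b^2 - 49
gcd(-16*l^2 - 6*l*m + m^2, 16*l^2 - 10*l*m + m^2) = 8*l - m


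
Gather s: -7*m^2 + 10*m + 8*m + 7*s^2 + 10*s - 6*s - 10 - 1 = -7*m^2 + 18*m + 7*s^2 + 4*s - 11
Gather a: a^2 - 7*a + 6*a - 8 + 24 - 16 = a^2 - a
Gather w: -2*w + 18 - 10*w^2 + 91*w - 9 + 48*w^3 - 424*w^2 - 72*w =48*w^3 - 434*w^2 + 17*w + 9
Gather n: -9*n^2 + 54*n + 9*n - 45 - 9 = -9*n^2 + 63*n - 54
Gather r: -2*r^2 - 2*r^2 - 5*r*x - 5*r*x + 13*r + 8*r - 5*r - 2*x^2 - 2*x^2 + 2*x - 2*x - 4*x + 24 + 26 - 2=-4*r^2 + r*(16 - 10*x) - 4*x^2 - 4*x + 48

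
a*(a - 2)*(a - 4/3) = a^3 - 10*a^2/3 + 8*a/3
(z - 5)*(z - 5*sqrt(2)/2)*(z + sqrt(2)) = z^3 - 5*z^2 - 3*sqrt(2)*z^2/2 - 5*z + 15*sqrt(2)*z/2 + 25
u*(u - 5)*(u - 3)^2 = u^4 - 11*u^3 + 39*u^2 - 45*u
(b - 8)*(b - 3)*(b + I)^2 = b^4 - 11*b^3 + 2*I*b^3 + 23*b^2 - 22*I*b^2 + 11*b + 48*I*b - 24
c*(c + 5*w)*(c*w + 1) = c^3*w + 5*c^2*w^2 + c^2 + 5*c*w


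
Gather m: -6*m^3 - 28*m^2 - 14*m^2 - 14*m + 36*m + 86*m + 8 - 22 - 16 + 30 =-6*m^3 - 42*m^2 + 108*m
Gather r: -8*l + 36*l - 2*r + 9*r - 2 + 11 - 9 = 28*l + 7*r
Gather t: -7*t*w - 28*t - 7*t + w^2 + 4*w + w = t*(-7*w - 35) + w^2 + 5*w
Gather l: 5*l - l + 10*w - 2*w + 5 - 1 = 4*l + 8*w + 4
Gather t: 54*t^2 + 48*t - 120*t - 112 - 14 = 54*t^2 - 72*t - 126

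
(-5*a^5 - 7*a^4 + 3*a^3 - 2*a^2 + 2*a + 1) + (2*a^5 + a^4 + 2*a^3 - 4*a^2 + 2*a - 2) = -3*a^5 - 6*a^4 + 5*a^3 - 6*a^2 + 4*a - 1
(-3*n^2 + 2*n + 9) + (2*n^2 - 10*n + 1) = -n^2 - 8*n + 10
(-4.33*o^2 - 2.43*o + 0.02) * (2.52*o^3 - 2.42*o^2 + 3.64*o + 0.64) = -10.9116*o^5 + 4.355*o^4 - 9.8302*o^3 - 11.6648*o^2 - 1.4824*o + 0.0128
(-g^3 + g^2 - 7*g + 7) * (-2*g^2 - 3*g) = 2*g^5 + g^4 + 11*g^3 + 7*g^2 - 21*g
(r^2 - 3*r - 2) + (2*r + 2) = r^2 - r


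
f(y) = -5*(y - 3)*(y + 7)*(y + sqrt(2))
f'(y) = -5*(y - 3)*(y + 7) - 5*(y - 3)*(y + sqrt(2)) - 5*(y + 7)*(y + sqrt(2))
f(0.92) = 192.26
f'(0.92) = 14.21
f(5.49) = -1073.61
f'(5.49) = -672.63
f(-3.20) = -210.37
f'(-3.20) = 96.37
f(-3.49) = -236.43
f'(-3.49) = 82.97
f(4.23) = -389.81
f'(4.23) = -420.70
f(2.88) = 25.46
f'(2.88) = -203.63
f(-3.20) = -210.37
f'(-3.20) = 96.37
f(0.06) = 153.00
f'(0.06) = 73.41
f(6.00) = -1445.77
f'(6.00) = -788.14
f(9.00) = -4998.82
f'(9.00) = -1625.56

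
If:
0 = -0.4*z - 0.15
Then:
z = -0.38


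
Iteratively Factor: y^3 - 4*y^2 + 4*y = (y - 2)*(y^2 - 2*y) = (y - 2)^2*(y)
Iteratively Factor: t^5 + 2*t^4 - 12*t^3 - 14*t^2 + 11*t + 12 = (t + 1)*(t^4 + t^3 - 13*t^2 - t + 12) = (t - 3)*(t + 1)*(t^3 + 4*t^2 - t - 4) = (t - 3)*(t + 1)^2*(t^2 + 3*t - 4) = (t - 3)*(t - 1)*(t + 1)^2*(t + 4)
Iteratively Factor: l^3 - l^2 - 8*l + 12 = (l + 3)*(l^2 - 4*l + 4) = (l - 2)*(l + 3)*(l - 2)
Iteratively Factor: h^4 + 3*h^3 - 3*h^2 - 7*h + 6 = (h - 1)*(h^3 + 4*h^2 + h - 6) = (h - 1)*(h + 2)*(h^2 + 2*h - 3) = (h - 1)*(h + 2)*(h + 3)*(h - 1)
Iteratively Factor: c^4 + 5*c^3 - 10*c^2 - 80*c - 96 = (c + 4)*(c^3 + c^2 - 14*c - 24) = (c + 2)*(c + 4)*(c^2 - c - 12) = (c - 4)*(c + 2)*(c + 4)*(c + 3)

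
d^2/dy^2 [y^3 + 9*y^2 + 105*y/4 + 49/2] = 6*y + 18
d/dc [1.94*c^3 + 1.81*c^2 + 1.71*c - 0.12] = 5.82*c^2 + 3.62*c + 1.71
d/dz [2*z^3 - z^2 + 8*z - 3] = 6*z^2 - 2*z + 8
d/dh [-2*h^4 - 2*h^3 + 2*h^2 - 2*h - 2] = -8*h^3 - 6*h^2 + 4*h - 2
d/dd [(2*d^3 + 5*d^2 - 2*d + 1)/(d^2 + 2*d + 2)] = 2*(d^4 + 4*d^3 + 12*d^2 + 9*d - 3)/(d^4 + 4*d^3 + 8*d^2 + 8*d + 4)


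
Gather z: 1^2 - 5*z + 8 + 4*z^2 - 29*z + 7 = 4*z^2 - 34*z + 16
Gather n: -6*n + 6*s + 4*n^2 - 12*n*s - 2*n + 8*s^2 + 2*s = 4*n^2 + n*(-12*s - 8) + 8*s^2 + 8*s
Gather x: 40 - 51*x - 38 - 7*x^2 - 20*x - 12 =-7*x^2 - 71*x - 10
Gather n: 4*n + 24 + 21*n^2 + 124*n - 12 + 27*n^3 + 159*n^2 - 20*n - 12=27*n^3 + 180*n^2 + 108*n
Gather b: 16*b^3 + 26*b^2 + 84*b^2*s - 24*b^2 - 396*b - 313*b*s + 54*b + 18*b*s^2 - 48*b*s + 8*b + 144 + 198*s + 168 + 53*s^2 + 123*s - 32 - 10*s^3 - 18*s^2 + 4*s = 16*b^3 + b^2*(84*s + 2) + b*(18*s^2 - 361*s - 334) - 10*s^3 + 35*s^2 + 325*s + 280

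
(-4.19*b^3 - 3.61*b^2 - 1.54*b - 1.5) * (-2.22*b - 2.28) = 9.3018*b^4 + 17.5674*b^3 + 11.6496*b^2 + 6.8412*b + 3.42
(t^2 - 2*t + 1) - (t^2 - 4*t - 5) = 2*t + 6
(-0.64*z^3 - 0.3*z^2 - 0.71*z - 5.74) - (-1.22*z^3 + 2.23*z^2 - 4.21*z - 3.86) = 0.58*z^3 - 2.53*z^2 + 3.5*z - 1.88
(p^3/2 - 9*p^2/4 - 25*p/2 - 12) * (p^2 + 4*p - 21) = p^5/2 - p^4/4 - 32*p^3 - 59*p^2/4 + 429*p/2 + 252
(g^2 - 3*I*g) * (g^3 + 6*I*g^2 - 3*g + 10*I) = g^5 + 3*I*g^4 + 15*g^3 + 19*I*g^2 + 30*g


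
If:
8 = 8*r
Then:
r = 1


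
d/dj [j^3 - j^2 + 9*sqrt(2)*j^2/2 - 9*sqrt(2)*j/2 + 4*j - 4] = 3*j^2 - 2*j + 9*sqrt(2)*j - 9*sqrt(2)/2 + 4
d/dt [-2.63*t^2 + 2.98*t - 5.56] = 2.98 - 5.26*t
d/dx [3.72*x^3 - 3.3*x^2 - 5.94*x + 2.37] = 11.16*x^2 - 6.6*x - 5.94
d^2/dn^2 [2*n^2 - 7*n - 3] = 4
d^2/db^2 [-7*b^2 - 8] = -14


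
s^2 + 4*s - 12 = (s - 2)*(s + 6)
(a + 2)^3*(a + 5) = a^4 + 11*a^3 + 42*a^2 + 68*a + 40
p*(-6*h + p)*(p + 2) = -6*h*p^2 - 12*h*p + p^3 + 2*p^2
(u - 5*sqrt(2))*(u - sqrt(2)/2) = u^2 - 11*sqrt(2)*u/2 + 5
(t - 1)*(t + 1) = t^2 - 1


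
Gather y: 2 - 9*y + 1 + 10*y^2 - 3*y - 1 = 10*y^2 - 12*y + 2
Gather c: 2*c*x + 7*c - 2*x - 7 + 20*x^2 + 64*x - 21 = c*(2*x + 7) + 20*x^2 + 62*x - 28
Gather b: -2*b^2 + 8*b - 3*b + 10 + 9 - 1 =-2*b^2 + 5*b + 18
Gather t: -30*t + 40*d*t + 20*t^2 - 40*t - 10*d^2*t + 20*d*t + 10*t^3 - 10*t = 10*t^3 + 20*t^2 + t*(-10*d^2 + 60*d - 80)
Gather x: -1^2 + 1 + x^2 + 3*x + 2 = x^2 + 3*x + 2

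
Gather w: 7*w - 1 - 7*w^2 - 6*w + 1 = -7*w^2 + w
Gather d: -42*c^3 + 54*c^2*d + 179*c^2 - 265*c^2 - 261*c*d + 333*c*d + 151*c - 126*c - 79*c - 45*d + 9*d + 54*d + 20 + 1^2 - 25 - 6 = -42*c^3 - 86*c^2 - 54*c + d*(54*c^2 + 72*c + 18) - 10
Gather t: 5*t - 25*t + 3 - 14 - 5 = -20*t - 16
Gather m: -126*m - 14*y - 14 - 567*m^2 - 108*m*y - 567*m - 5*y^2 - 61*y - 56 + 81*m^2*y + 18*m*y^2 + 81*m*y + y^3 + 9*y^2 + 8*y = m^2*(81*y - 567) + m*(18*y^2 - 27*y - 693) + y^3 + 4*y^2 - 67*y - 70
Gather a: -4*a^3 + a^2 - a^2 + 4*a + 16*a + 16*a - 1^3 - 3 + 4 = -4*a^3 + 36*a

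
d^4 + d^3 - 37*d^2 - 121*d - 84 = (d - 7)*(d + 1)*(d + 3)*(d + 4)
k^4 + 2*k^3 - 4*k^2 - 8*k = k*(k - 2)*(k + 2)^2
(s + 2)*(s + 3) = s^2 + 5*s + 6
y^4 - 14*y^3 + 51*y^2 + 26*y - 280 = (y - 7)*(y - 5)*(y - 4)*(y + 2)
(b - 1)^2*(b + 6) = b^3 + 4*b^2 - 11*b + 6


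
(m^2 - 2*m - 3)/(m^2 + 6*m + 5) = (m - 3)/(m + 5)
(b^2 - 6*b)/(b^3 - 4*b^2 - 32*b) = (6 - b)/(-b^2 + 4*b + 32)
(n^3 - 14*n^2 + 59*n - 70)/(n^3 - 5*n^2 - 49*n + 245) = (n - 2)/(n + 7)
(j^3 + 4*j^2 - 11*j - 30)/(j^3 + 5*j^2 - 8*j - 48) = (j^2 + 7*j + 10)/(j^2 + 8*j + 16)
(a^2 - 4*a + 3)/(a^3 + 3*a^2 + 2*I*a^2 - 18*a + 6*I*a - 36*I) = (a - 1)/(a^2 + 2*a*(3 + I) + 12*I)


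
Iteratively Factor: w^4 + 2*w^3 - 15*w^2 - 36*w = (w)*(w^3 + 2*w^2 - 15*w - 36) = w*(w + 3)*(w^2 - w - 12) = w*(w - 4)*(w + 3)*(w + 3)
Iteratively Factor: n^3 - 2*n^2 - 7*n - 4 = (n - 4)*(n^2 + 2*n + 1) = (n - 4)*(n + 1)*(n + 1)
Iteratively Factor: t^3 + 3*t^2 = (t)*(t^2 + 3*t) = t*(t + 3)*(t)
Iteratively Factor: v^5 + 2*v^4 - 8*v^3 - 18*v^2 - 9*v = (v + 1)*(v^4 + v^3 - 9*v^2 - 9*v) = v*(v + 1)*(v^3 + v^2 - 9*v - 9) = v*(v - 3)*(v + 1)*(v^2 + 4*v + 3) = v*(v - 3)*(v + 1)^2*(v + 3)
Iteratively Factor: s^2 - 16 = (s + 4)*(s - 4)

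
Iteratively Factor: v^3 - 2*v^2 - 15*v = (v)*(v^2 - 2*v - 15) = v*(v - 5)*(v + 3)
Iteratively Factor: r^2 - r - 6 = (r - 3)*(r + 2)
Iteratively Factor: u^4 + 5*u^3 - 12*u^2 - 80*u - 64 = (u + 4)*(u^3 + u^2 - 16*u - 16) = (u - 4)*(u + 4)*(u^2 + 5*u + 4) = (u - 4)*(u + 4)^2*(u + 1)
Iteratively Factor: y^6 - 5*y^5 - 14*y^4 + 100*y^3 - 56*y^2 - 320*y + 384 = (y - 4)*(y^5 - y^4 - 18*y^3 + 28*y^2 + 56*y - 96) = (y - 4)*(y + 2)*(y^4 - 3*y^3 - 12*y^2 + 52*y - 48) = (y - 4)*(y - 3)*(y + 2)*(y^3 - 12*y + 16) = (y - 4)*(y - 3)*(y - 2)*(y + 2)*(y^2 + 2*y - 8) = (y - 4)*(y - 3)*(y - 2)*(y + 2)*(y + 4)*(y - 2)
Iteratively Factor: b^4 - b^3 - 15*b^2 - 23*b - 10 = (b + 1)*(b^3 - 2*b^2 - 13*b - 10) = (b + 1)^2*(b^2 - 3*b - 10) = (b - 5)*(b + 1)^2*(b + 2)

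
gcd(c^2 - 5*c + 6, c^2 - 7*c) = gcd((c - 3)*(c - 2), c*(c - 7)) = 1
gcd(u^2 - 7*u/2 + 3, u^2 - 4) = u - 2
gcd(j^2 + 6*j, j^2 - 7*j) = j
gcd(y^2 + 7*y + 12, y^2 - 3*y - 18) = y + 3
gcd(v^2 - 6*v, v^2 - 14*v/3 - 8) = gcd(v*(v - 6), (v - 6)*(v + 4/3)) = v - 6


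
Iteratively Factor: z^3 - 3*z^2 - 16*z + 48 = (z + 4)*(z^2 - 7*z + 12) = (z - 4)*(z + 4)*(z - 3)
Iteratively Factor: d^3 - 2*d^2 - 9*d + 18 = (d - 2)*(d^2 - 9) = (d - 3)*(d - 2)*(d + 3)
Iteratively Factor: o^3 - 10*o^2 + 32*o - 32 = (o - 4)*(o^2 - 6*o + 8) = (o - 4)*(o - 2)*(o - 4)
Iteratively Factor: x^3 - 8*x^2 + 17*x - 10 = (x - 2)*(x^2 - 6*x + 5) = (x - 2)*(x - 1)*(x - 5)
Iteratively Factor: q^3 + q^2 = (q)*(q^2 + q) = q*(q + 1)*(q)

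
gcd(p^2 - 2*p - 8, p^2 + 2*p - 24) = p - 4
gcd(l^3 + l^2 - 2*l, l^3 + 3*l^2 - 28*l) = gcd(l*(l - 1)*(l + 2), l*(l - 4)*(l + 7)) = l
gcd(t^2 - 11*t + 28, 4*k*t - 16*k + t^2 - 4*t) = t - 4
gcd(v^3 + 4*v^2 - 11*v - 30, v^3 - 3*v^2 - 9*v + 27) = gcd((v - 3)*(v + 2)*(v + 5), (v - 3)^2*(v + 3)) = v - 3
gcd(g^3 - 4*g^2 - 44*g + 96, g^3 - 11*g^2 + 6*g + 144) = g - 8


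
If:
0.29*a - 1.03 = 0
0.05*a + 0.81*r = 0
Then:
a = 3.55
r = -0.22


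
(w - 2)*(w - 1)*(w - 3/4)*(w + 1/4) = w^4 - 7*w^3/2 + 53*w^2/16 - 7*w/16 - 3/8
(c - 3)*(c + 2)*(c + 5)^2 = c^4 + 9*c^3 + 9*c^2 - 85*c - 150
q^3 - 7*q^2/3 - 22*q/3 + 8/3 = (q - 4)*(q - 1/3)*(q + 2)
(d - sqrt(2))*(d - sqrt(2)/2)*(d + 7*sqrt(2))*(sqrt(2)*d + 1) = sqrt(2)*d^4 + 12*d^3 - 29*sqrt(2)*d^2/2 - 6*d + 7*sqrt(2)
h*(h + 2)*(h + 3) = h^3 + 5*h^2 + 6*h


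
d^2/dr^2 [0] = 0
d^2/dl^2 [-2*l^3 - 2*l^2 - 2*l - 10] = -12*l - 4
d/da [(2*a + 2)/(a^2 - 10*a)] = 2*(-a^2 - 2*a + 10)/(a^2*(a^2 - 20*a + 100))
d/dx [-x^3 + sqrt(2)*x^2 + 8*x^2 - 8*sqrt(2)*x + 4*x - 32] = -3*x^2 + 2*sqrt(2)*x + 16*x - 8*sqrt(2) + 4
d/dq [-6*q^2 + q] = 1 - 12*q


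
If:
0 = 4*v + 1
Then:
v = -1/4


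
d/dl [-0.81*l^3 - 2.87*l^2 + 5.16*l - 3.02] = -2.43*l^2 - 5.74*l + 5.16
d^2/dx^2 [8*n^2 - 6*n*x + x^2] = 2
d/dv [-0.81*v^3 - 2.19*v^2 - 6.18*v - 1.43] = -2.43*v^2 - 4.38*v - 6.18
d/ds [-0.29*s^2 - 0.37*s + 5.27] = -0.58*s - 0.37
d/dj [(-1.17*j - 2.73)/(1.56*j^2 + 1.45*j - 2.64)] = (1.8252*j^2 + 8.5176*j + 7.0473)/(2.4336*j^4 + 4.524*j^3 - 6.1343*j^2 - 7.656*j + 6.9696)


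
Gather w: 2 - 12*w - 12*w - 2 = -24*w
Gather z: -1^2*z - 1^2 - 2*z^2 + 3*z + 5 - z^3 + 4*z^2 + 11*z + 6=-z^3 + 2*z^2 + 13*z + 10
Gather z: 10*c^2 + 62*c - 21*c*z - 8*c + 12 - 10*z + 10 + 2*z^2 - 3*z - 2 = 10*c^2 + 54*c + 2*z^2 + z*(-21*c - 13) + 20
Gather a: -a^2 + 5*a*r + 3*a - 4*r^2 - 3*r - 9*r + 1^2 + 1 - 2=-a^2 + a*(5*r + 3) - 4*r^2 - 12*r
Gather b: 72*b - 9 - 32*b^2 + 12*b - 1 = -32*b^2 + 84*b - 10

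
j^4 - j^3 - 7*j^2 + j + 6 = (j - 3)*(j - 1)*(j + 1)*(j + 2)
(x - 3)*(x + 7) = x^2 + 4*x - 21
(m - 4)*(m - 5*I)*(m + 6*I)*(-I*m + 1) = -I*m^4 + 2*m^3 + 4*I*m^3 - 8*m^2 - 29*I*m^2 + 30*m + 116*I*m - 120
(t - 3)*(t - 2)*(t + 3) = t^3 - 2*t^2 - 9*t + 18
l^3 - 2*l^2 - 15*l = l*(l - 5)*(l + 3)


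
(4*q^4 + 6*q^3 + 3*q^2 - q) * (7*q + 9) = 28*q^5 + 78*q^4 + 75*q^3 + 20*q^2 - 9*q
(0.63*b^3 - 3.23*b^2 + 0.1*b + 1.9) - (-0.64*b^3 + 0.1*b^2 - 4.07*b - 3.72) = 1.27*b^3 - 3.33*b^2 + 4.17*b + 5.62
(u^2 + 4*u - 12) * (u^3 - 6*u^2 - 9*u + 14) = u^5 - 2*u^4 - 45*u^3 + 50*u^2 + 164*u - 168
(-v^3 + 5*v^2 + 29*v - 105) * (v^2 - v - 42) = -v^5 + 6*v^4 + 66*v^3 - 344*v^2 - 1113*v + 4410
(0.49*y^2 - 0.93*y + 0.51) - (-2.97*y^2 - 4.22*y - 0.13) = 3.46*y^2 + 3.29*y + 0.64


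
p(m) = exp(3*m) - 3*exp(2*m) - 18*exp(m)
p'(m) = 3*exp(3*m) - 6*exp(2*m) - 18*exp(m)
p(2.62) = 1778.27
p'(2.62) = 6395.30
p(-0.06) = -18.78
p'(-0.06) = -19.77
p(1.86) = 25.65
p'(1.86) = 432.00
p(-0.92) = -7.59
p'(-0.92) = -7.94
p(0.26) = -26.21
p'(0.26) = -26.89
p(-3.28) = -0.68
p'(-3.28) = -0.69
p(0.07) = -21.52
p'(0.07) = -22.51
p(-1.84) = -2.93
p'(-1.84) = -3.00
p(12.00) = 4311152076819219.45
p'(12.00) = 12933535703683220.37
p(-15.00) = 0.00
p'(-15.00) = 0.00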